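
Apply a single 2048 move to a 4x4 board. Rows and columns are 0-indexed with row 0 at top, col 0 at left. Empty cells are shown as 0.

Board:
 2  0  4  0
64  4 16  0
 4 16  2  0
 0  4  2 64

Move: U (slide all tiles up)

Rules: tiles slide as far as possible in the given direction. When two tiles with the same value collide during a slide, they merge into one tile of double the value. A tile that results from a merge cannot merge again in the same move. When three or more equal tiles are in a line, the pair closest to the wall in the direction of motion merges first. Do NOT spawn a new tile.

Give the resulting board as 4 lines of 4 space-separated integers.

Slide up:
col 0: [2, 64, 4, 0] -> [2, 64, 4, 0]
col 1: [0, 4, 16, 4] -> [4, 16, 4, 0]
col 2: [4, 16, 2, 2] -> [4, 16, 4, 0]
col 3: [0, 0, 0, 64] -> [64, 0, 0, 0]

Answer:  2  4  4 64
64 16 16  0
 4  4  4  0
 0  0  0  0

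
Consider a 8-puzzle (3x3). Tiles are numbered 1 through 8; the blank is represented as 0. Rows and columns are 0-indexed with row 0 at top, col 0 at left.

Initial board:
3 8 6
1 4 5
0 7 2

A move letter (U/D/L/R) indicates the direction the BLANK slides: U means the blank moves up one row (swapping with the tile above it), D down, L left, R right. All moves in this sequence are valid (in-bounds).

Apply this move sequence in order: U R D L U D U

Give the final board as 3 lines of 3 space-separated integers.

After move 1 (U):
3 8 6
0 4 5
1 7 2

After move 2 (R):
3 8 6
4 0 5
1 7 2

After move 3 (D):
3 8 6
4 7 5
1 0 2

After move 4 (L):
3 8 6
4 7 5
0 1 2

After move 5 (U):
3 8 6
0 7 5
4 1 2

After move 6 (D):
3 8 6
4 7 5
0 1 2

After move 7 (U):
3 8 6
0 7 5
4 1 2

Answer: 3 8 6
0 7 5
4 1 2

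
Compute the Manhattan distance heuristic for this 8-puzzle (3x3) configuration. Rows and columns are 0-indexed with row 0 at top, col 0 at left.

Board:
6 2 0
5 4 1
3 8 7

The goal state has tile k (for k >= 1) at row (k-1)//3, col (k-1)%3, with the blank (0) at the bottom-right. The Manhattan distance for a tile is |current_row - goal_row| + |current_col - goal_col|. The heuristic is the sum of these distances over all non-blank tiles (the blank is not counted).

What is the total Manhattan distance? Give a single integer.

Answer: 14

Derivation:
Tile 6: (0,0)->(1,2) = 3
Tile 2: (0,1)->(0,1) = 0
Tile 5: (1,0)->(1,1) = 1
Tile 4: (1,1)->(1,0) = 1
Tile 1: (1,2)->(0,0) = 3
Tile 3: (2,0)->(0,2) = 4
Tile 8: (2,1)->(2,1) = 0
Tile 7: (2,2)->(2,0) = 2
Sum: 3 + 0 + 1 + 1 + 3 + 4 + 0 + 2 = 14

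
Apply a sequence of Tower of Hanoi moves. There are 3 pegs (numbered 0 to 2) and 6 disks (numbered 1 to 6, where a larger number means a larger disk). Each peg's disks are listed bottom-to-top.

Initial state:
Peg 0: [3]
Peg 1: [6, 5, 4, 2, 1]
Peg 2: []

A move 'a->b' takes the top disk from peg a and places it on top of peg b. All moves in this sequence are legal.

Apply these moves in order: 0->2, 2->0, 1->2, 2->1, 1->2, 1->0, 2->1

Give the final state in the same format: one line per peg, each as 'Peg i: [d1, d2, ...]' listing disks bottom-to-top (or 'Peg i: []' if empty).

After move 1 (0->2):
Peg 0: []
Peg 1: [6, 5, 4, 2, 1]
Peg 2: [3]

After move 2 (2->0):
Peg 0: [3]
Peg 1: [6, 5, 4, 2, 1]
Peg 2: []

After move 3 (1->2):
Peg 0: [3]
Peg 1: [6, 5, 4, 2]
Peg 2: [1]

After move 4 (2->1):
Peg 0: [3]
Peg 1: [6, 5, 4, 2, 1]
Peg 2: []

After move 5 (1->2):
Peg 0: [3]
Peg 1: [6, 5, 4, 2]
Peg 2: [1]

After move 6 (1->0):
Peg 0: [3, 2]
Peg 1: [6, 5, 4]
Peg 2: [1]

After move 7 (2->1):
Peg 0: [3, 2]
Peg 1: [6, 5, 4, 1]
Peg 2: []

Answer: Peg 0: [3, 2]
Peg 1: [6, 5, 4, 1]
Peg 2: []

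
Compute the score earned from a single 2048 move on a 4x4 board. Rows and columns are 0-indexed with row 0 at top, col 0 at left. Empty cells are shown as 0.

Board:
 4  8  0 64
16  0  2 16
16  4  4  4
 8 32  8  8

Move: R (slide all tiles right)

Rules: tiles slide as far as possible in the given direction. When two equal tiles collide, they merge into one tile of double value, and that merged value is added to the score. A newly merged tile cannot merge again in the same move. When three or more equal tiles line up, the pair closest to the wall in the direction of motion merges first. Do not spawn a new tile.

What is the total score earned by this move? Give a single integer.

Slide right:
row 0: [4, 8, 0, 64] -> [0, 4, 8, 64]  score +0 (running 0)
row 1: [16, 0, 2, 16] -> [0, 16, 2, 16]  score +0 (running 0)
row 2: [16, 4, 4, 4] -> [0, 16, 4, 8]  score +8 (running 8)
row 3: [8, 32, 8, 8] -> [0, 8, 32, 16]  score +16 (running 24)
Board after move:
 0  4  8 64
 0 16  2 16
 0 16  4  8
 0  8 32 16

Answer: 24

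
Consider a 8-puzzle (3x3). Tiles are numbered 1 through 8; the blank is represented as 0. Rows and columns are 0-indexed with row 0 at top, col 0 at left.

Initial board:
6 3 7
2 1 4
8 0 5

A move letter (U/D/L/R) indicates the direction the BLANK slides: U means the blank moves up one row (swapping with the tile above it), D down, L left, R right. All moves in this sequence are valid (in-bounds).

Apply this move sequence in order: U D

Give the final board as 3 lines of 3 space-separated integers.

Answer: 6 3 7
2 1 4
8 0 5

Derivation:
After move 1 (U):
6 3 7
2 0 4
8 1 5

After move 2 (D):
6 3 7
2 1 4
8 0 5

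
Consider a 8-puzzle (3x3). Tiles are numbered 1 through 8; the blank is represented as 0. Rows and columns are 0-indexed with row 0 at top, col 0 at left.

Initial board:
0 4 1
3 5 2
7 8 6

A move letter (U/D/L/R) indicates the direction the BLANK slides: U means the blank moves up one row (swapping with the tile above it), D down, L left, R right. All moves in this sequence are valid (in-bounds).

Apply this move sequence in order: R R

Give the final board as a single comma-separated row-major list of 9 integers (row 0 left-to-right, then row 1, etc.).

After move 1 (R):
4 0 1
3 5 2
7 8 6

After move 2 (R):
4 1 0
3 5 2
7 8 6

Answer: 4, 1, 0, 3, 5, 2, 7, 8, 6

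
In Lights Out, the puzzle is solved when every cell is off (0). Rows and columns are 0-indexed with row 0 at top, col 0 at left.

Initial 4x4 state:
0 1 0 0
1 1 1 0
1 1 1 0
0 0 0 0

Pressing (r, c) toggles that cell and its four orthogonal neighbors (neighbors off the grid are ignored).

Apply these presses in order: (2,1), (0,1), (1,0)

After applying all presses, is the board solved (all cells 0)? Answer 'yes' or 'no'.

After press 1 at (2,1):
0 1 0 0
1 0 1 0
0 0 0 0
0 1 0 0

After press 2 at (0,1):
1 0 1 0
1 1 1 0
0 0 0 0
0 1 0 0

After press 3 at (1,0):
0 0 1 0
0 0 1 0
1 0 0 0
0 1 0 0

Lights still on: 4

Answer: no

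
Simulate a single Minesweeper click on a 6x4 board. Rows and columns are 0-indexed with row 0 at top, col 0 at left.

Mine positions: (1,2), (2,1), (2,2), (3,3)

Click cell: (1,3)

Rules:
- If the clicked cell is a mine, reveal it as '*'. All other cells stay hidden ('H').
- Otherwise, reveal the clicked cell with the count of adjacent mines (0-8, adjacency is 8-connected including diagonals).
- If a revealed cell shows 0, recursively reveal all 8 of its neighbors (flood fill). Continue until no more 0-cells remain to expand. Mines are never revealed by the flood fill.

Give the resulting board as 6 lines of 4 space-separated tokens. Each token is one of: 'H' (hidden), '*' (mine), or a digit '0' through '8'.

H H H H
H H H 2
H H H H
H H H H
H H H H
H H H H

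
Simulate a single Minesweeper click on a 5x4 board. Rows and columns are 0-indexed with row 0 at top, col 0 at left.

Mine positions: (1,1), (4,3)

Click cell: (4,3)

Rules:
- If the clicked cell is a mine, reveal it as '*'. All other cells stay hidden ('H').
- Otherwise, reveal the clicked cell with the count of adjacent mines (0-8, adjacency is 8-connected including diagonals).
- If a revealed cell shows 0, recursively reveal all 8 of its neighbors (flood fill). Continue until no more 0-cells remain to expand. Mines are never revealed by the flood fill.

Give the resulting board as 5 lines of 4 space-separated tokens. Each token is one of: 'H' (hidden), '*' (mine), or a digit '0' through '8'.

H H H H
H H H H
H H H H
H H H H
H H H *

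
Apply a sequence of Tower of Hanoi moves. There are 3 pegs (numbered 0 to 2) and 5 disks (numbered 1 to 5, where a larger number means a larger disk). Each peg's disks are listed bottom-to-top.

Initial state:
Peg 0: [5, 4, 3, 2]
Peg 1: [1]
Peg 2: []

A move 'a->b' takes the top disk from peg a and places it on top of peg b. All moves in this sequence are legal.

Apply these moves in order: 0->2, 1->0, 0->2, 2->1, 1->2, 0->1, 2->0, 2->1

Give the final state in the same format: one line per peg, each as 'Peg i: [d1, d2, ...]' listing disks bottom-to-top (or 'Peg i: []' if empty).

After move 1 (0->2):
Peg 0: [5, 4, 3]
Peg 1: [1]
Peg 2: [2]

After move 2 (1->0):
Peg 0: [5, 4, 3, 1]
Peg 1: []
Peg 2: [2]

After move 3 (0->2):
Peg 0: [5, 4, 3]
Peg 1: []
Peg 2: [2, 1]

After move 4 (2->1):
Peg 0: [5, 4, 3]
Peg 1: [1]
Peg 2: [2]

After move 5 (1->2):
Peg 0: [5, 4, 3]
Peg 1: []
Peg 2: [2, 1]

After move 6 (0->1):
Peg 0: [5, 4]
Peg 1: [3]
Peg 2: [2, 1]

After move 7 (2->0):
Peg 0: [5, 4, 1]
Peg 1: [3]
Peg 2: [2]

After move 8 (2->1):
Peg 0: [5, 4, 1]
Peg 1: [3, 2]
Peg 2: []

Answer: Peg 0: [5, 4, 1]
Peg 1: [3, 2]
Peg 2: []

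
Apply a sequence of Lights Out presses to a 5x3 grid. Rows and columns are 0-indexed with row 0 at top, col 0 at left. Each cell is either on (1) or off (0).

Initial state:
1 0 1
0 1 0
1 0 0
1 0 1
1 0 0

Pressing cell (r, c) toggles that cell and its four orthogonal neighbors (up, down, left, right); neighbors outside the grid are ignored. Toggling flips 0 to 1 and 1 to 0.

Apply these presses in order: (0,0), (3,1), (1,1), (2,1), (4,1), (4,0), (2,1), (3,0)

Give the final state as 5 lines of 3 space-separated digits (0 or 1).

After press 1 at (0,0):
0 1 1
1 1 0
1 0 0
1 0 1
1 0 0

After press 2 at (3,1):
0 1 1
1 1 0
1 1 0
0 1 0
1 1 0

After press 3 at (1,1):
0 0 1
0 0 1
1 0 0
0 1 0
1 1 0

After press 4 at (2,1):
0 0 1
0 1 1
0 1 1
0 0 0
1 1 0

After press 5 at (4,1):
0 0 1
0 1 1
0 1 1
0 1 0
0 0 1

After press 6 at (4,0):
0 0 1
0 1 1
0 1 1
1 1 0
1 1 1

After press 7 at (2,1):
0 0 1
0 0 1
1 0 0
1 0 0
1 1 1

After press 8 at (3,0):
0 0 1
0 0 1
0 0 0
0 1 0
0 1 1

Answer: 0 0 1
0 0 1
0 0 0
0 1 0
0 1 1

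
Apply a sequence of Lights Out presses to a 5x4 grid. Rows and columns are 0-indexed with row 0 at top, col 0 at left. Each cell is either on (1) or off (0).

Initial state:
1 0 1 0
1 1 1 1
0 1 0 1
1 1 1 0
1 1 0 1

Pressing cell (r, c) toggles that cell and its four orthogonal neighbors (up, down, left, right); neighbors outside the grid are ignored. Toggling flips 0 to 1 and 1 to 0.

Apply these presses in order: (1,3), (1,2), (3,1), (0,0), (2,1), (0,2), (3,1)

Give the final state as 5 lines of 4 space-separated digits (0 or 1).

After press 1 at (1,3):
1 0 1 1
1 1 0 0
0 1 0 0
1 1 1 0
1 1 0 1

After press 2 at (1,2):
1 0 0 1
1 0 1 1
0 1 1 0
1 1 1 0
1 1 0 1

After press 3 at (3,1):
1 0 0 1
1 0 1 1
0 0 1 0
0 0 0 0
1 0 0 1

After press 4 at (0,0):
0 1 0 1
0 0 1 1
0 0 1 0
0 0 0 0
1 0 0 1

After press 5 at (2,1):
0 1 0 1
0 1 1 1
1 1 0 0
0 1 0 0
1 0 0 1

After press 6 at (0,2):
0 0 1 0
0 1 0 1
1 1 0 0
0 1 0 0
1 0 0 1

After press 7 at (3,1):
0 0 1 0
0 1 0 1
1 0 0 0
1 0 1 0
1 1 0 1

Answer: 0 0 1 0
0 1 0 1
1 0 0 0
1 0 1 0
1 1 0 1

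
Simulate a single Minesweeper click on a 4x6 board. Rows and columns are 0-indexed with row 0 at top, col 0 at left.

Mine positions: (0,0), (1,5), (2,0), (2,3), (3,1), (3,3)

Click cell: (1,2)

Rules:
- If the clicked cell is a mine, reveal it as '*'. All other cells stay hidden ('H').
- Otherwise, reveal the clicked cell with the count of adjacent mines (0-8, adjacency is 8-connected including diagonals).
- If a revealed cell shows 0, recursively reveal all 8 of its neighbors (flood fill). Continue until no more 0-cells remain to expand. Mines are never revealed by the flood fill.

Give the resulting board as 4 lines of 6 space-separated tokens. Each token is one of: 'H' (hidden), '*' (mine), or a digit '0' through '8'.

H H H H H H
H H 1 H H H
H H H H H H
H H H H H H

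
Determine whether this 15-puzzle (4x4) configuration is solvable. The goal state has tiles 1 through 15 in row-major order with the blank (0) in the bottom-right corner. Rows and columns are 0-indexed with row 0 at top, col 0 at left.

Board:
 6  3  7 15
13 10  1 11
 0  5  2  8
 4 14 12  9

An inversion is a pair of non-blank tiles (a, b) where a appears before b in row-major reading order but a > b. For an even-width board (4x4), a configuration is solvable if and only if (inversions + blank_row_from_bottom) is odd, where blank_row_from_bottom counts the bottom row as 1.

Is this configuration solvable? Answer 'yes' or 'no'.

Answer: no

Derivation:
Inversions: 48
Blank is in row 2 (0-indexed from top), which is row 2 counting from the bottom (bottom = 1).
48 + 2 = 50, which is even, so the puzzle is not solvable.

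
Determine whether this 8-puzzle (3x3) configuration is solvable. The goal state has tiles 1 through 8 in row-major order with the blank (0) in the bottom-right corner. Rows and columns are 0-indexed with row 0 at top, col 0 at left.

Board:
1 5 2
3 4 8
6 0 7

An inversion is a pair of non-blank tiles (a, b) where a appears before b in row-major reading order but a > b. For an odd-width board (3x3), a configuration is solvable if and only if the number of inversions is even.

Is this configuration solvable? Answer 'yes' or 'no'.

Inversions (pairs i<j in row-major order where tile[i] > tile[j] > 0): 5
5 is odd, so the puzzle is not solvable.

Answer: no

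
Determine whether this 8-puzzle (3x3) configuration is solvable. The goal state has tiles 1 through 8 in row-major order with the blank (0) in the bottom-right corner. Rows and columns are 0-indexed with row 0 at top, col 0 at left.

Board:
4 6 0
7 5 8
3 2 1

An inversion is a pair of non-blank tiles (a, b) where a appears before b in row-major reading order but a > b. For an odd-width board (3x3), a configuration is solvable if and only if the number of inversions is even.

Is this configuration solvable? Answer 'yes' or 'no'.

Answer: yes

Derivation:
Inversions (pairs i<j in row-major order where tile[i] > tile[j] > 0): 20
20 is even, so the puzzle is solvable.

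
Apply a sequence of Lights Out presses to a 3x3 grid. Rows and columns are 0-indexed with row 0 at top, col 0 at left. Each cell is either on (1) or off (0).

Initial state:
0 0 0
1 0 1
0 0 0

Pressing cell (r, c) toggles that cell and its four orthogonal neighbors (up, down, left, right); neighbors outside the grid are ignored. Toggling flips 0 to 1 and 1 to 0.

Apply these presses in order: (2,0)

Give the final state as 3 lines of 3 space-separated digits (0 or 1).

Answer: 0 0 0
0 0 1
1 1 0

Derivation:
After press 1 at (2,0):
0 0 0
0 0 1
1 1 0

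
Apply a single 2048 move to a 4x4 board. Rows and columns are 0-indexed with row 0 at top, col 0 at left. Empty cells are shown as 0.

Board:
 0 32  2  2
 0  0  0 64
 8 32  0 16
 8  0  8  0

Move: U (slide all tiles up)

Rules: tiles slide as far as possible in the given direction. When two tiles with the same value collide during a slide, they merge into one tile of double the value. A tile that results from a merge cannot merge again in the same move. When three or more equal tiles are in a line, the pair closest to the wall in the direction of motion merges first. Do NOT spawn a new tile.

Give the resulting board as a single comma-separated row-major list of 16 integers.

Slide up:
col 0: [0, 0, 8, 8] -> [16, 0, 0, 0]
col 1: [32, 0, 32, 0] -> [64, 0, 0, 0]
col 2: [2, 0, 0, 8] -> [2, 8, 0, 0]
col 3: [2, 64, 16, 0] -> [2, 64, 16, 0]

Answer: 16, 64, 2, 2, 0, 0, 8, 64, 0, 0, 0, 16, 0, 0, 0, 0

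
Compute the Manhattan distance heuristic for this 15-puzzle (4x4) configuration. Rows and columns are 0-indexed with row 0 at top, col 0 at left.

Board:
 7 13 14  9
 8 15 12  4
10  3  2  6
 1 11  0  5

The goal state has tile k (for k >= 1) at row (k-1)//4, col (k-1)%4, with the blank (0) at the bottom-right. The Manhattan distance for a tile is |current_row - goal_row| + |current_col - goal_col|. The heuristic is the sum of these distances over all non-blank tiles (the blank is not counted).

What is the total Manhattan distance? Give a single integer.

Tile 7: at (0,0), goal (1,2), distance |0-1|+|0-2| = 3
Tile 13: at (0,1), goal (3,0), distance |0-3|+|1-0| = 4
Tile 14: at (0,2), goal (3,1), distance |0-3|+|2-1| = 4
Tile 9: at (0,3), goal (2,0), distance |0-2|+|3-0| = 5
Tile 8: at (1,0), goal (1,3), distance |1-1|+|0-3| = 3
Tile 15: at (1,1), goal (3,2), distance |1-3|+|1-2| = 3
Tile 12: at (1,2), goal (2,3), distance |1-2|+|2-3| = 2
Tile 4: at (1,3), goal (0,3), distance |1-0|+|3-3| = 1
Tile 10: at (2,0), goal (2,1), distance |2-2|+|0-1| = 1
Tile 3: at (2,1), goal (0,2), distance |2-0|+|1-2| = 3
Tile 2: at (2,2), goal (0,1), distance |2-0|+|2-1| = 3
Tile 6: at (2,3), goal (1,1), distance |2-1|+|3-1| = 3
Tile 1: at (3,0), goal (0,0), distance |3-0|+|0-0| = 3
Tile 11: at (3,1), goal (2,2), distance |3-2|+|1-2| = 2
Tile 5: at (3,3), goal (1,0), distance |3-1|+|3-0| = 5
Sum: 3 + 4 + 4 + 5 + 3 + 3 + 2 + 1 + 1 + 3 + 3 + 3 + 3 + 2 + 5 = 45

Answer: 45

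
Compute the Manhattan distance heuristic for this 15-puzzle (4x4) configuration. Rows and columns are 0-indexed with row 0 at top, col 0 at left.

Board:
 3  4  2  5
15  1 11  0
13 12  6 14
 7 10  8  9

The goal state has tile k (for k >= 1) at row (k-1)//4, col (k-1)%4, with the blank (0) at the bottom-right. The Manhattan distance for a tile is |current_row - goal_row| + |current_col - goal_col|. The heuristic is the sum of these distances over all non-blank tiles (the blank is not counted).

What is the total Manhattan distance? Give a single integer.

Tile 3: (0,0)->(0,2) = 2
Tile 4: (0,1)->(0,3) = 2
Tile 2: (0,2)->(0,1) = 1
Tile 5: (0,3)->(1,0) = 4
Tile 15: (1,0)->(3,2) = 4
Tile 1: (1,1)->(0,0) = 2
Tile 11: (1,2)->(2,2) = 1
Tile 13: (2,0)->(3,0) = 1
Tile 12: (2,1)->(2,3) = 2
Tile 6: (2,2)->(1,1) = 2
Tile 14: (2,3)->(3,1) = 3
Tile 7: (3,0)->(1,2) = 4
Tile 10: (3,1)->(2,1) = 1
Tile 8: (3,2)->(1,3) = 3
Tile 9: (3,3)->(2,0) = 4
Sum: 2 + 2 + 1 + 4 + 4 + 2 + 1 + 1 + 2 + 2 + 3 + 4 + 1 + 3 + 4 = 36

Answer: 36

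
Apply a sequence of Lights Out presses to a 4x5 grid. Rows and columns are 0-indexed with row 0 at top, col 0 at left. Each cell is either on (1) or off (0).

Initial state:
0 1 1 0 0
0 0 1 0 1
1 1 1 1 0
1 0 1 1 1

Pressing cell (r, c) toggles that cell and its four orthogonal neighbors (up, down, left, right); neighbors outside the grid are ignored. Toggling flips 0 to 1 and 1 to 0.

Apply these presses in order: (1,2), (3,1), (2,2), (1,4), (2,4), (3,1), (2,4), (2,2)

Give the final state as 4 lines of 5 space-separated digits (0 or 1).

Answer: 0 1 0 0 1
0 1 0 0 0
1 1 0 1 1
1 0 1 1 1

Derivation:
After press 1 at (1,2):
0 1 0 0 0
0 1 0 1 1
1 1 0 1 0
1 0 1 1 1

After press 2 at (3,1):
0 1 0 0 0
0 1 0 1 1
1 0 0 1 0
0 1 0 1 1

After press 3 at (2,2):
0 1 0 0 0
0 1 1 1 1
1 1 1 0 0
0 1 1 1 1

After press 4 at (1,4):
0 1 0 0 1
0 1 1 0 0
1 1 1 0 1
0 1 1 1 1

After press 5 at (2,4):
0 1 0 0 1
0 1 1 0 1
1 1 1 1 0
0 1 1 1 0

After press 6 at (3,1):
0 1 0 0 1
0 1 1 0 1
1 0 1 1 0
1 0 0 1 0

After press 7 at (2,4):
0 1 0 0 1
0 1 1 0 0
1 0 1 0 1
1 0 0 1 1

After press 8 at (2,2):
0 1 0 0 1
0 1 0 0 0
1 1 0 1 1
1 0 1 1 1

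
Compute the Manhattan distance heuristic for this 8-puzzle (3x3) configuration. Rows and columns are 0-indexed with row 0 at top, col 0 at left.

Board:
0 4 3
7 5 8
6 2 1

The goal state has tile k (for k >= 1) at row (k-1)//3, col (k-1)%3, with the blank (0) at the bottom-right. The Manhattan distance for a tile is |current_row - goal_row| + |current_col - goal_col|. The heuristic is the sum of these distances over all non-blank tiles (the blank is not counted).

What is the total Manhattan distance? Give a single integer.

Tile 4: at (0,1), goal (1,0), distance |0-1|+|1-0| = 2
Tile 3: at (0,2), goal (0,2), distance |0-0|+|2-2| = 0
Tile 7: at (1,0), goal (2,0), distance |1-2|+|0-0| = 1
Tile 5: at (1,1), goal (1,1), distance |1-1|+|1-1| = 0
Tile 8: at (1,2), goal (2,1), distance |1-2|+|2-1| = 2
Tile 6: at (2,0), goal (1,2), distance |2-1|+|0-2| = 3
Tile 2: at (2,1), goal (0,1), distance |2-0|+|1-1| = 2
Tile 1: at (2,2), goal (0,0), distance |2-0|+|2-0| = 4
Sum: 2 + 0 + 1 + 0 + 2 + 3 + 2 + 4 = 14

Answer: 14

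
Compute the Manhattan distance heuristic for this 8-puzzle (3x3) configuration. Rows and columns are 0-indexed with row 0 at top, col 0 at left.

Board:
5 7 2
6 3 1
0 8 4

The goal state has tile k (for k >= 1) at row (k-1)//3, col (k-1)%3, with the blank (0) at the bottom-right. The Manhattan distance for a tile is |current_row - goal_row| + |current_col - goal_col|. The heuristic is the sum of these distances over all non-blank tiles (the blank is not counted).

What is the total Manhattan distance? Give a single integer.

Answer: 16

Derivation:
Tile 5: (0,0)->(1,1) = 2
Tile 7: (0,1)->(2,0) = 3
Tile 2: (0,2)->(0,1) = 1
Tile 6: (1,0)->(1,2) = 2
Tile 3: (1,1)->(0,2) = 2
Tile 1: (1,2)->(0,0) = 3
Tile 8: (2,1)->(2,1) = 0
Tile 4: (2,2)->(1,0) = 3
Sum: 2 + 3 + 1 + 2 + 2 + 3 + 0 + 3 = 16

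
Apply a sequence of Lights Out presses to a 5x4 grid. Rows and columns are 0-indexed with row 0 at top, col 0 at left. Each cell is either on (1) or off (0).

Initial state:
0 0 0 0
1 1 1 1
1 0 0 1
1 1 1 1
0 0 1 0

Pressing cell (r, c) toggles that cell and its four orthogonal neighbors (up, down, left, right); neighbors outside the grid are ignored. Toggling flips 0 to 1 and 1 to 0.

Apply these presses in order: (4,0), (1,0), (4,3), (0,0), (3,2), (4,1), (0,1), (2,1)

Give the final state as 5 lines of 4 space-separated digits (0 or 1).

After press 1 at (4,0):
0 0 0 0
1 1 1 1
1 0 0 1
0 1 1 1
1 1 1 0

After press 2 at (1,0):
1 0 0 0
0 0 1 1
0 0 0 1
0 1 1 1
1 1 1 0

After press 3 at (4,3):
1 0 0 0
0 0 1 1
0 0 0 1
0 1 1 0
1 1 0 1

After press 4 at (0,0):
0 1 0 0
1 0 1 1
0 0 0 1
0 1 1 0
1 1 0 1

After press 5 at (3,2):
0 1 0 0
1 0 1 1
0 0 1 1
0 0 0 1
1 1 1 1

After press 6 at (4,1):
0 1 0 0
1 0 1 1
0 0 1 1
0 1 0 1
0 0 0 1

After press 7 at (0,1):
1 0 1 0
1 1 1 1
0 0 1 1
0 1 0 1
0 0 0 1

After press 8 at (2,1):
1 0 1 0
1 0 1 1
1 1 0 1
0 0 0 1
0 0 0 1

Answer: 1 0 1 0
1 0 1 1
1 1 0 1
0 0 0 1
0 0 0 1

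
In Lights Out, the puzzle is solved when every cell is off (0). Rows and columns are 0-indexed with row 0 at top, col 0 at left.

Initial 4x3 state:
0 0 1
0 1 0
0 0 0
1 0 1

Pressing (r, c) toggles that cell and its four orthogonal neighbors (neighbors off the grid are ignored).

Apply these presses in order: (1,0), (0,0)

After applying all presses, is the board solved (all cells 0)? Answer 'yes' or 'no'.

After press 1 at (1,0):
1 0 1
1 0 0
1 0 0
1 0 1

After press 2 at (0,0):
0 1 1
0 0 0
1 0 0
1 0 1

Lights still on: 5

Answer: no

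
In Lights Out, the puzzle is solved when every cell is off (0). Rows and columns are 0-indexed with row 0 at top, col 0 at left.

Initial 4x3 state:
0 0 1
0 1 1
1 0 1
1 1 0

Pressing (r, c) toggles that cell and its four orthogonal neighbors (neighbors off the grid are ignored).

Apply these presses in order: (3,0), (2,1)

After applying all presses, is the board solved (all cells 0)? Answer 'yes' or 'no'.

Answer: no

Derivation:
After press 1 at (3,0):
0 0 1
0 1 1
0 0 1
0 0 0

After press 2 at (2,1):
0 0 1
0 0 1
1 1 0
0 1 0

Lights still on: 5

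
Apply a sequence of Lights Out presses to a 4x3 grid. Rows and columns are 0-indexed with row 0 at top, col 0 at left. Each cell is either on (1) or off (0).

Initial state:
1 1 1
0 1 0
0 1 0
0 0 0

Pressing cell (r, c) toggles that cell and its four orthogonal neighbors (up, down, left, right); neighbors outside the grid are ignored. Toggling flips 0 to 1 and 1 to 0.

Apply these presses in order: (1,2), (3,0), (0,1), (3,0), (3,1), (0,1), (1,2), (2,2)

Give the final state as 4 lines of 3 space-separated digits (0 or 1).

Answer: 1 1 1
0 1 1
0 1 1
1 1 0

Derivation:
After press 1 at (1,2):
1 1 0
0 0 1
0 1 1
0 0 0

After press 2 at (3,0):
1 1 0
0 0 1
1 1 1
1 1 0

After press 3 at (0,1):
0 0 1
0 1 1
1 1 1
1 1 0

After press 4 at (3,0):
0 0 1
0 1 1
0 1 1
0 0 0

After press 5 at (3,1):
0 0 1
0 1 1
0 0 1
1 1 1

After press 6 at (0,1):
1 1 0
0 0 1
0 0 1
1 1 1

After press 7 at (1,2):
1 1 1
0 1 0
0 0 0
1 1 1

After press 8 at (2,2):
1 1 1
0 1 1
0 1 1
1 1 0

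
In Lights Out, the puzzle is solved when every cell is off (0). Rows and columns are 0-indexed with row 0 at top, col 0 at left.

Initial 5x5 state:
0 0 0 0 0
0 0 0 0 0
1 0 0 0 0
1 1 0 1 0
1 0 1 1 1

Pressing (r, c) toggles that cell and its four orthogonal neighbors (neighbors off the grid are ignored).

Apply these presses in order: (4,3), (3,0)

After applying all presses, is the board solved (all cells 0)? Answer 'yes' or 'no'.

Answer: yes

Derivation:
After press 1 at (4,3):
0 0 0 0 0
0 0 0 0 0
1 0 0 0 0
1 1 0 0 0
1 0 0 0 0

After press 2 at (3,0):
0 0 0 0 0
0 0 0 0 0
0 0 0 0 0
0 0 0 0 0
0 0 0 0 0

Lights still on: 0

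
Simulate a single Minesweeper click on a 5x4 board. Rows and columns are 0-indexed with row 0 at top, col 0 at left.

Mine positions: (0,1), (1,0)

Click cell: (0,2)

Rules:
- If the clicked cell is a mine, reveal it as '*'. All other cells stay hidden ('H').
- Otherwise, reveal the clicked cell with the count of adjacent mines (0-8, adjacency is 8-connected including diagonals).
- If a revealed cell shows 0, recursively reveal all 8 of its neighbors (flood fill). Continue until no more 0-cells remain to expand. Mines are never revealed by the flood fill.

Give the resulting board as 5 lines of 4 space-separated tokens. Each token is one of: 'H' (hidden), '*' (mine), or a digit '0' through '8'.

H H 1 H
H H H H
H H H H
H H H H
H H H H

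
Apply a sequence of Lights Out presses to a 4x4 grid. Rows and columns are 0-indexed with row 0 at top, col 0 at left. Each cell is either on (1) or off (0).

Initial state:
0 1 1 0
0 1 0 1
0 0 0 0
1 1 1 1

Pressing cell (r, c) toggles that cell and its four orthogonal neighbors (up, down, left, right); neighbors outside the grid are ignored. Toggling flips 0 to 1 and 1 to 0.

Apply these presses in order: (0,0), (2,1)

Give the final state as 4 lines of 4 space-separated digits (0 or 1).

Answer: 1 0 1 0
1 0 0 1
1 1 1 0
1 0 1 1

Derivation:
After press 1 at (0,0):
1 0 1 0
1 1 0 1
0 0 0 0
1 1 1 1

After press 2 at (2,1):
1 0 1 0
1 0 0 1
1 1 1 0
1 0 1 1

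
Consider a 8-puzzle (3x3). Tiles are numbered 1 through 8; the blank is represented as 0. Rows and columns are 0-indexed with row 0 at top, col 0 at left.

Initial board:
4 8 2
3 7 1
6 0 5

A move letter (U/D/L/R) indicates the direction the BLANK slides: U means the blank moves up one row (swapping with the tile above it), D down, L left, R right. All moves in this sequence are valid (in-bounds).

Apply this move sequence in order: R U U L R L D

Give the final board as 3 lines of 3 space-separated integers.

After move 1 (R):
4 8 2
3 7 1
6 5 0

After move 2 (U):
4 8 2
3 7 0
6 5 1

After move 3 (U):
4 8 0
3 7 2
6 5 1

After move 4 (L):
4 0 8
3 7 2
6 5 1

After move 5 (R):
4 8 0
3 7 2
6 5 1

After move 6 (L):
4 0 8
3 7 2
6 5 1

After move 7 (D):
4 7 8
3 0 2
6 5 1

Answer: 4 7 8
3 0 2
6 5 1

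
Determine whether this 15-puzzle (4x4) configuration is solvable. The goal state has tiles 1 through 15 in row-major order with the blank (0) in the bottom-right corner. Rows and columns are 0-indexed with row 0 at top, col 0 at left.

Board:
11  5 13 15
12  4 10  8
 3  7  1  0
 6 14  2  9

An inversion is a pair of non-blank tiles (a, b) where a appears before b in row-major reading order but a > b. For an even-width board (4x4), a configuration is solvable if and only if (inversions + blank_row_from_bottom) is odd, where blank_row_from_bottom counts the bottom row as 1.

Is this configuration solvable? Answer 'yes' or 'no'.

Inversions: 67
Blank is in row 2 (0-indexed from top), which is row 2 counting from the bottom (bottom = 1).
67 + 2 = 69, which is odd, so the puzzle is solvable.

Answer: yes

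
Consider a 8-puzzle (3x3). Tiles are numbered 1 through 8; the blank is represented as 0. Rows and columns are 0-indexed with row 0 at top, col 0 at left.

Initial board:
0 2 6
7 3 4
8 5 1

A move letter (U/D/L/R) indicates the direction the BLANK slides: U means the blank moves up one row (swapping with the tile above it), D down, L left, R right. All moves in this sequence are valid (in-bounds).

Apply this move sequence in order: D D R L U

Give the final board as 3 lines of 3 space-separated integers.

After move 1 (D):
7 2 6
0 3 4
8 5 1

After move 2 (D):
7 2 6
8 3 4
0 5 1

After move 3 (R):
7 2 6
8 3 4
5 0 1

After move 4 (L):
7 2 6
8 3 4
0 5 1

After move 5 (U):
7 2 6
0 3 4
8 5 1

Answer: 7 2 6
0 3 4
8 5 1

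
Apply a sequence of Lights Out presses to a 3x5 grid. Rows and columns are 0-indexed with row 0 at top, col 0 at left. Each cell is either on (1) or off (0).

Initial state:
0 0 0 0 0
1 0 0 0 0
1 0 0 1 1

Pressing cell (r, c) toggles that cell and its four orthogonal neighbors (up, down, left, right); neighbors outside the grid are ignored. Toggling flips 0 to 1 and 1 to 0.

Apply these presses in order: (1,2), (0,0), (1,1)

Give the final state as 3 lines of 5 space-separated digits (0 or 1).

After press 1 at (1,2):
0 0 1 0 0
1 1 1 1 0
1 0 1 1 1

After press 2 at (0,0):
1 1 1 0 0
0 1 1 1 0
1 0 1 1 1

After press 3 at (1,1):
1 0 1 0 0
1 0 0 1 0
1 1 1 1 1

Answer: 1 0 1 0 0
1 0 0 1 0
1 1 1 1 1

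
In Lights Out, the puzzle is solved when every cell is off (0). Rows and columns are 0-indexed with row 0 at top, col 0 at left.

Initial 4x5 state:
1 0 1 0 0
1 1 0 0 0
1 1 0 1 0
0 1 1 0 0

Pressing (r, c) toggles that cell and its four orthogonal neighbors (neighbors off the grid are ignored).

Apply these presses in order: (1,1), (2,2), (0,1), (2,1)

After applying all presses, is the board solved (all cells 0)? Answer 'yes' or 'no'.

After press 1 at (1,1):
1 1 1 0 0
0 0 1 0 0
1 0 0 1 0
0 1 1 0 0

After press 2 at (2,2):
1 1 1 0 0
0 0 0 0 0
1 1 1 0 0
0 1 0 0 0

After press 3 at (0,1):
0 0 0 0 0
0 1 0 0 0
1 1 1 0 0
0 1 0 0 0

After press 4 at (2,1):
0 0 0 0 0
0 0 0 0 0
0 0 0 0 0
0 0 0 0 0

Lights still on: 0

Answer: yes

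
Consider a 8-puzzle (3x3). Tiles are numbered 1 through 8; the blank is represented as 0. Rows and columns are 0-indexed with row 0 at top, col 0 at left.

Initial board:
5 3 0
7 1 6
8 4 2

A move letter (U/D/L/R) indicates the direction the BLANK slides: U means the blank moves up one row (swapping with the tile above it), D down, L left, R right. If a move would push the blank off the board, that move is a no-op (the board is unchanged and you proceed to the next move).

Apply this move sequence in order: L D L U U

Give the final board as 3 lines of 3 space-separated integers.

After move 1 (L):
5 0 3
7 1 6
8 4 2

After move 2 (D):
5 1 3
7 0 6
8 4 2

After move 3 (L):
5 1 3
0 7 6
8 4 2

After move 4 (U):
0 1 3
5 7 6
8 4 2

After move 5 (U):
0 1 3
5 7 6
8 4 2

Answer: 0 1 3
5 7 6
8 4 2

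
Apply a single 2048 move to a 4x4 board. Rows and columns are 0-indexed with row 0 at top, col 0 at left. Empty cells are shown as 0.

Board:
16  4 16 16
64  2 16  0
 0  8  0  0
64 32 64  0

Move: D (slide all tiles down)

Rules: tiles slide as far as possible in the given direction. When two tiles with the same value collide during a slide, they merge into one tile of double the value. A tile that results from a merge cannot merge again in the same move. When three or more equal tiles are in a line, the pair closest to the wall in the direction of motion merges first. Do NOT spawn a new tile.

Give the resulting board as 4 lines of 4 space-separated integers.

Slide down:
col 0: [16, 64, 0, 64] -> [0, 0, 16, 128]
col 1: [4, 2, 8, 32] -> [4, 2, 8, 32]
col 2: [16, 16, 0, 64] -> [0, 0, 32, 64]
col 3: [16, 0, 0, 0] -> [0, 0, 0, 16]

Answer:   0   4   0   0
  0   2   0   0
 16   8  32   0
128  32  64  16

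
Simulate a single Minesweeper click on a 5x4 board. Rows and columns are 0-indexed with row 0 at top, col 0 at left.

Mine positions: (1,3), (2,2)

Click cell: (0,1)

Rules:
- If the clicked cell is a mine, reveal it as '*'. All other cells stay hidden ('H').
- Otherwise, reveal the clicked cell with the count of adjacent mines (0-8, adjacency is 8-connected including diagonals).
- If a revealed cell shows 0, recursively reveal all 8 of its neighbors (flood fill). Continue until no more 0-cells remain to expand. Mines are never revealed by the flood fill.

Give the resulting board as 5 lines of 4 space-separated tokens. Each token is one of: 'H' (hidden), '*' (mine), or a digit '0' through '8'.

0 0 1 H
0 1 2 H
0 1 H H
0 1 1 1
0 0 0 0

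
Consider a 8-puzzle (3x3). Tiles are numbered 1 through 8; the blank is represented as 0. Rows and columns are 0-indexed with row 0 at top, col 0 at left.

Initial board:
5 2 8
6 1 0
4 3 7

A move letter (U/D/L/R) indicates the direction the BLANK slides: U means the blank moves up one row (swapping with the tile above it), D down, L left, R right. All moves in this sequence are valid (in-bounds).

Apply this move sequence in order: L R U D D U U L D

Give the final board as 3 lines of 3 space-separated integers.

After move 1 (L):
5 2 8
6 0 1
4 3 7

After move 2 (R):
5 2 8
6 1 0
4 3 7

After move 3 (U):
5 2 0
6 1 8
4 3 7

After move 4 (D):
5 2 8
6 1 0
4 3 7

After move 5 (D):
5 2 8
6 1 7
4 3 0

After move 6 (U):
5 2 8
6 1 0
4 3 7

After move 7 (U):
5 2 0
6 1 8
4 3 7

After move 8 (L):
5 0 2
6 1 8
4 3 7

After move 9 (D):
5 1 2
6 0 8
4 3 7

Answer: 5 1 2
6 0 8
4 3 7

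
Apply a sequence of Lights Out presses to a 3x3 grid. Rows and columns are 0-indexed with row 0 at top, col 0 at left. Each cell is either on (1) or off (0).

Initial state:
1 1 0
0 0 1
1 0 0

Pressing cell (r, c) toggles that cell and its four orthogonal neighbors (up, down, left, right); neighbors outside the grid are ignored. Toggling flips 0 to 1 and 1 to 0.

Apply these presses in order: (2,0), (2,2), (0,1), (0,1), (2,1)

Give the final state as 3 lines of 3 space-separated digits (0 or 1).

Answer: 1 1 0
1 1 0
1 1 0

Derivation:
After press 1 at (2,0):
1 1 0
1 0 1
0 1 0

After press 2 at (2,2):
1 1 0
1 0 0
0 0 1

After press 3 at (0,1):
0 0 1
1 1 0
0 0 1

After press 4 at (0,1):
1 1 0
1 0 0
0 0 1

After press 5 at (2,1):
1 1 0
1 1 0
1 1 0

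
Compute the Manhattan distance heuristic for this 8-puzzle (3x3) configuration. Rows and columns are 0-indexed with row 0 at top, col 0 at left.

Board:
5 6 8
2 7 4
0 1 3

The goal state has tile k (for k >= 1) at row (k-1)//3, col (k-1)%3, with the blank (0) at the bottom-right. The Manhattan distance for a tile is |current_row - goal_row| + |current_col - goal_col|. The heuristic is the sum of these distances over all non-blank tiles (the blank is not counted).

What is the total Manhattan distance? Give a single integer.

Answer: 18

Derivation:
Tile 5: (0,0)->(1,1) = 2
Tile 6: (0,1)->(1,2) = 2
Tile 8: (0,2)->(2,1) = 3
Tile 2: (1,0)->(0,1) = 2
Tile 7: (1,1)->(2,0) = 2
Tile 4: (1,2)->(1,0) = 2
Tile 1: (2,1)->(0,0) = 3
Tile 3: (2,2)->(0,2) = 2
Sum: 2 + 2 + 3 + 2 + 2 + 2 + 3 + 2 = 18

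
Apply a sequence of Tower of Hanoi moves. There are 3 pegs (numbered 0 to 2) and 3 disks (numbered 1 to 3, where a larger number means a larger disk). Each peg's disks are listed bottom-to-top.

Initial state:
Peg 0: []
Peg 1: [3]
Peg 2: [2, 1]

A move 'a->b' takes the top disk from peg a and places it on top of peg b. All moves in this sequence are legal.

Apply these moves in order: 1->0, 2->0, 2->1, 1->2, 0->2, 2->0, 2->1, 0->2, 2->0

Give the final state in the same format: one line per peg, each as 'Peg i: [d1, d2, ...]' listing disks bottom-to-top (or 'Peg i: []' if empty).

Answer: Peg 0: [3, 1]
Peg 1: [2]
Peg 2: []

Derivation:
After move 1 (1->0):
Peg 0: [3]
Peg 1: []
Peg 2: [2, 1]

After move 2 (2->0):
Peg 0: [3, 1]
Peg 1: []
Peg 2: [2]

After move 3 (2->1):
Peg 0: [3, 1]
Peg 1: [2]
Peg 2: []

After move 4 (1->2):
Peg 0: [3, 1]
Peg 1: []
Peg 2: [2]

After move 5 (0->2):
Peg 0: [3]
Peg 1: []
Peg 2: [2, 1]

After move 6 (2->0):
Peg 0: [3, 1]
Peg 1: []
Peg 2: [2]

After move 7 (2->1):
Peg 0: [3, 1]
Peg 1: [2]
Peg 2: []

After move 8 (0->2):
Peg 0: [3]
Peg 1: [2]
Peg 2: [1]

After move 9 (2->0):
Peg 0: [3, 1]
Peg 1: [2]
Peg 2: []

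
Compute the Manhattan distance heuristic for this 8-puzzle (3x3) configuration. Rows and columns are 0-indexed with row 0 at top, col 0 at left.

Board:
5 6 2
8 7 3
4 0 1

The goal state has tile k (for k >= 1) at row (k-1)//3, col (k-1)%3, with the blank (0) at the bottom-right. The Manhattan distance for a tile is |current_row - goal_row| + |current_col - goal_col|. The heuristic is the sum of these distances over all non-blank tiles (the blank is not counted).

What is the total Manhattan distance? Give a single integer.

Answer: 15

Derivation:
Tile 5: at (0,0), goal (1,1), distance |0-1|+|0-1| = 2
Tile 6: at (0,1), goal (1,2), distance |0-1|+|1-2| = 2
Tile 2: at (0,2), goal (0,1), distance |0-0|+|2-1| = 1
Tile 8: at (1,0), goal (2,1), distance |1-2|+|0-1| = 2
Tile 7: at (1,1), goal (2,0), distance |1-2|+|1-0| = 2
Tile 3: at (1,2), goal (0,2), distance |1-0|+|2-2| = 1
Tile 4: at (2,0), goal (1,0), distance |2-1|+|0-0| = 1
Tile 1: at (2,2), goal (0,0), distance |2-0|+|2-0| = 4
Sum: 2 + 2 + 1 + 2 + 2 + 1 + 1 + 4 = 15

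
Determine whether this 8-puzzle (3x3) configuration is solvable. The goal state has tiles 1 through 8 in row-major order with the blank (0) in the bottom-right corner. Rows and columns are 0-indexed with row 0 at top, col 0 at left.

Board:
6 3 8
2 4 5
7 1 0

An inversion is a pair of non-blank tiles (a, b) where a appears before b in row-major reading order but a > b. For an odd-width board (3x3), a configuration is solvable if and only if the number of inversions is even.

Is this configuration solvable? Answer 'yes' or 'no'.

Inversions (pairs i<j in row-major order where tile[i] > tile[j] > 0): 16
16 is even, so the puzzle is solvable.

Answer: yes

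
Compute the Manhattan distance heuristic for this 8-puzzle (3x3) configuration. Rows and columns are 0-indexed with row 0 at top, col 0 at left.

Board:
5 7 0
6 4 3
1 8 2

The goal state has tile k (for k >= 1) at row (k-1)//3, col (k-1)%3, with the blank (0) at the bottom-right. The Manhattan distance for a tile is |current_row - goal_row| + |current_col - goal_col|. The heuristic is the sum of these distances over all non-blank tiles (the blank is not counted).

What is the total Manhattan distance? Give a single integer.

Answer: 14

Derivation:
Tile 5: at (0,0), goal (1,1), distance |0-1|+|0-1| = 2
Tile 7: at (0,1), goal (2,0), distance |0-2|+|1-0| = 3
Tile 6: at (1,0), goal (1,2), distance |1-1|+|0-2| = 2
Tile 4: at (1,1), goal (1,0), distance |1-1|+|1-0| = 1
Tile 3: at (1,2), goal (0,2), distance |1-0|+|2-2| = 1
Tile 1: at (2,0), goal (0,0), distance |2-0|+|0-0| = 2
Tile 8: at (2,1), goal (2,1), distance |2-2|+|1-1| = 0
Tile 2: at (2,2), goal (0,1), distance |2-0|+|2-1| = 3
Sum: 2 + 3 + 2 + 1 + 1 + 2 + 0 + 3 = 14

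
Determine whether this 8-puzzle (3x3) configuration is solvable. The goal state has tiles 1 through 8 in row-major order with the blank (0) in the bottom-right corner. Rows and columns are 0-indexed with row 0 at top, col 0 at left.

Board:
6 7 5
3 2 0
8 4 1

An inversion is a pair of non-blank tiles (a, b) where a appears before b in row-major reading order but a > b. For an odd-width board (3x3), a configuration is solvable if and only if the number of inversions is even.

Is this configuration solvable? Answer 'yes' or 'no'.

Inversions (pairs i<j in row-major order where tile[i] > tile[j] > 0): 20
20 is even, so the puzzle is solvable.

Answer: yes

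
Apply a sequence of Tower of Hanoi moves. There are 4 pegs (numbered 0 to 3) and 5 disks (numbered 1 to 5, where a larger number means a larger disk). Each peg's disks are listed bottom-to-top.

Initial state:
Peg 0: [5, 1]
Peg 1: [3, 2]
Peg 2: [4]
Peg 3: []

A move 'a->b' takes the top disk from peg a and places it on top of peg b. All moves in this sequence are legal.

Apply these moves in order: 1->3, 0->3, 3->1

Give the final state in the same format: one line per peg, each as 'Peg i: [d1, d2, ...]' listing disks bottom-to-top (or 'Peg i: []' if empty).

After move 1 (1->3):
Peg 0: [5, 1]
Peg 1: [3]
Peg 2: [4]
Peg 3: [2]

After move 2 (0->3):
Peg 0: [5]
Peg 1: [3]
Peg 2: [4]
Peg 3: [2, 1]

After move 3 (3->1):
Peg 0: [5]
Peg 1: [3, 1]
Peg 2: [4]
Peg 3: [2]

Answer: Peg 0: [5]
Peg 1: [3, 1]
Peg 2: [4]
Peg 3: [2]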